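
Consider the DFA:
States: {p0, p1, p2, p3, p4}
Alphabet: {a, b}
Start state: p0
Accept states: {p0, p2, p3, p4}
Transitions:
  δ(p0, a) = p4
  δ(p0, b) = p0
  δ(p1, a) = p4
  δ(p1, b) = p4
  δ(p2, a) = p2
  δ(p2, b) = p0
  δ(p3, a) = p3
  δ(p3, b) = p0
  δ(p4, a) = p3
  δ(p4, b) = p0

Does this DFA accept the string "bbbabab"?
Processing string "bbbabab":
  p0 --b--> p0
  p0 --b--> p0
  p0 --b--> p0
  p0 --a--> p4
  p4 --b--> p0
  p0 --a--> p4
  p4 --b--> p0
Final state: p0
Accept states: {p0, p2, p3, p4}
Yes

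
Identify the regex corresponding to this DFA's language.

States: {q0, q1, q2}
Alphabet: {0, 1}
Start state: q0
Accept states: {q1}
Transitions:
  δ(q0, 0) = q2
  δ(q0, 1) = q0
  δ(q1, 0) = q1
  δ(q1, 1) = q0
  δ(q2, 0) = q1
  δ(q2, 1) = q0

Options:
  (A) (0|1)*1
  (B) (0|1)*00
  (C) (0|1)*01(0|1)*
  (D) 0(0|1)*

Check each option against the DFA on short strings; one disagreement eliminates an option:
  (A) (0|1)*1: on '1' the DFA goes q0 → q0 and rejects (q0 ∉ Accept), but the regex matches it → eliminate
  (B) (0|1)*00: agrees with the DFA on every string of length ≤ 6
  (C) (0|1)*01(0|1)*: on '00' the DFA goes q0 → q2 → q1 and accepts (q1 ∈ Accept), but the regex does not match it → eliminate
  (D) 0(0|1)*: on '0' the DFA goes q0 → q2 and rejects (q2 ∉ Accept), but the regex matches it → eliminate
Only (B) is consistent with the DFA.
(B) (0|1)*00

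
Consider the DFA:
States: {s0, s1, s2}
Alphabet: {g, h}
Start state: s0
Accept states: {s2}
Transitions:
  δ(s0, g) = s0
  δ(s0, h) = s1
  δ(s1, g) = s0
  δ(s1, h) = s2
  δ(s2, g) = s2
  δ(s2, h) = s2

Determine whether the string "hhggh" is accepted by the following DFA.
Processing string "hhggh":
  s0 --h--> s1
  s1 --h--> s2
  s2 --g--> s2
  s2 --g--> s2
  s2 --h--> s2
Final state: s2
Accept states: {s2}
Yes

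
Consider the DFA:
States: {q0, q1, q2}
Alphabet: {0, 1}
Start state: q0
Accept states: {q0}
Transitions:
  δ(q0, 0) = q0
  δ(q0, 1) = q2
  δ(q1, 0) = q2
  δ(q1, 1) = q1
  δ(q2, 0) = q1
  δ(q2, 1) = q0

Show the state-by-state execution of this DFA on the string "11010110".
read '1': q0 → q2
  read '1': q2 → q0
  read '0': q0 → q0
  read '1': q0 → q2
  read '0': q2 → q1
  read '1': q1 → q1
  read '1': q1 → q1
  read '0': q1 → q2
q0 -> q2 -> q0 -> q0 -> q2 -> q1 -> q1 -> q1 -> q2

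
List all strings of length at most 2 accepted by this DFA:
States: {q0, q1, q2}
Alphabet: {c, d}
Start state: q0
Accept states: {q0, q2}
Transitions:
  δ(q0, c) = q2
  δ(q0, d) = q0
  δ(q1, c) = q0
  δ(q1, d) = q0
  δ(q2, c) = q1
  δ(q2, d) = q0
ε, c, d, cd, dc, dd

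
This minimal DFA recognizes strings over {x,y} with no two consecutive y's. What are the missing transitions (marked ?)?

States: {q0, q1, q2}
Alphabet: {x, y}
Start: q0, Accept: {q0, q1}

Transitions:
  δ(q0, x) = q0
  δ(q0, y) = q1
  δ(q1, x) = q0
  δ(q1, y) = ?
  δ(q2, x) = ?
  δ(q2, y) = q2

From the language and accept set, identify what each state tracks — q0: last symbol not y (ok); q1: last symbol y (ok); q2: saw yy (dead).
Each missing δ(q, a) is the state matching the new tracked value after reading a.
δ(q1, y) = q2; δ(q2, x) = q2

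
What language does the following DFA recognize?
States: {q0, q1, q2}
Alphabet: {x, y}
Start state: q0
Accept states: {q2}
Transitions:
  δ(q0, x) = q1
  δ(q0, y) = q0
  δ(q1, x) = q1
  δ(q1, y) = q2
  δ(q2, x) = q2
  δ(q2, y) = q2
Testing a few strings:
  'yy' → reject
  'yxxy' → accept
  'x' → reject
  'xyyx' → accept
State roles: q0=no x seen yet; q1=seen a x, waiting for y; q2=substring xy seen
All strings over {x,y} containing the substring xy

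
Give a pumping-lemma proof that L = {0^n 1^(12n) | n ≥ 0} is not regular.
Assume L is regular with pumping length p. Idea: pumping the 0-block breaks the 1:12 ratio.
Choose s = 0^p 1^(12p) (length 13p ≥ p). By the pumping lemma, s = xyz with |xy| ≤ p, |y| > 0, so y = 0^k with k ≥ 1. Then xy²z = 0^(p+k) 1^(12p). For this to be in L we would need 12p = 12(p+k), i.e. 12k = 0, contradicting k ≥ 1. So xy²z ∉ L.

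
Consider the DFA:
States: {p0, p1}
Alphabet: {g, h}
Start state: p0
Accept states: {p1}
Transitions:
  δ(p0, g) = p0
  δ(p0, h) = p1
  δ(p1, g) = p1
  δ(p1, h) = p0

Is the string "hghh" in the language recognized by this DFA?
Processing string "hghh":
  p0 --h--> p1
  p1 --g--> p1
  p1 --h--> p0
  p0 --h--> p1
Final state: p1
Accept states: {p1}
Yes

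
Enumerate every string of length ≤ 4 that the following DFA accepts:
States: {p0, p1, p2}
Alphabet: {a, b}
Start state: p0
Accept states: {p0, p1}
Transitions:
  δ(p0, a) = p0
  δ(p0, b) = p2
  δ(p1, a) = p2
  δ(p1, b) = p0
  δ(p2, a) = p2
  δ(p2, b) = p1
ε, a, aa, bb, aaa, abb, bab, bbb, aaaa, aabb, abab, abbb, baab, babb, bbab, bbba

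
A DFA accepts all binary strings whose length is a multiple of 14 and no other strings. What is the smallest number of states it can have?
By Myhill–Nerode, count the distinguishable equivalence classes: 14 classes — one per residue of the length mod 14; class i is distinguished from class j by any string of length (14 − i) mod 14.
14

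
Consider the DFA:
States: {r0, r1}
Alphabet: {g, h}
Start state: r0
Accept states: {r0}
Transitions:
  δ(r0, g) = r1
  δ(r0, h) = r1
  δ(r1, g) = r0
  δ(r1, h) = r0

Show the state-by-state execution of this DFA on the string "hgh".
read 'h': r0 → r1
  read 'g': r1 → r0
  read 'h': r0 → r1
r0 -> r1 -> r0 -> r1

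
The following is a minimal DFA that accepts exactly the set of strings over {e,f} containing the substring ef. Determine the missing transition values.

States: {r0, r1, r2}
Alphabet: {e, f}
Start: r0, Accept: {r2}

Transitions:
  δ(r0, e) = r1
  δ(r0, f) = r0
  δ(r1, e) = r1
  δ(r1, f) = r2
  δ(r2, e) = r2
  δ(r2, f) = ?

From the language and accept set, identify what each state tracks — r0: no e seen yet; r1: seen a e, waiting for f; r2: substring ef seen.
Each missing δ(q, a) is the state matching the new tracked value after reading a.
δ(r2, f) = r2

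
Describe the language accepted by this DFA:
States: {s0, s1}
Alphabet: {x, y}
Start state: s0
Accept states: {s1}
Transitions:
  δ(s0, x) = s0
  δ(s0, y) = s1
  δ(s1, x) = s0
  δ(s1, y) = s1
Testing a few strings:
  'xxx' → reject
  'xy' → accept
  'xyx' → reject
  'xyy' → accept
State roles: s0=last symbol not y; s1=last symbol is y
All strings over {x,y} ending with y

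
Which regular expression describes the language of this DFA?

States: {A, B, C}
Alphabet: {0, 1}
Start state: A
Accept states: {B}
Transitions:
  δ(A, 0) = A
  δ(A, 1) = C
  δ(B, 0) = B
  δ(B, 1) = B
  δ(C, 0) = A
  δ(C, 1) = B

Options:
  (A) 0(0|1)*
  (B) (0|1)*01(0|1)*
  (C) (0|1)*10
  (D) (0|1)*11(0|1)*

Check each option against the DFA on short strings; one disagreement eliminates an option:
  (A) 0(0|1)*: on '0' the DFA goes A → A and rejects (A ∉ Accept), but the regex matches it → eliminate
  (B) (0|1)*01(0|1)*: on '01' the DFA goes A → A → C and rejects (C ∉ Accept), but the regex matches it → eliminate
  (C) (0|1)*10: on '10' the DFA goes A → C → A and rejects (A ∉ Accept), but the regex matches it → eliminate
  (D) (0|1)*11(0|1)*: agrees with the DFA on every string of length ≤ 6
Only (D) is consistent with the DFA.
(D) (0|1)*11(0|1)*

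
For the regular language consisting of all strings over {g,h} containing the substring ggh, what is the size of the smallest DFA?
By Myhill–Nerode, count the distinguishable equivalence classes: 4 classes — one per longest suffix of the input that is a prefix of 'ggh' (lengths 0 through 2), plus an absorbing 'already seen ggh' class.
4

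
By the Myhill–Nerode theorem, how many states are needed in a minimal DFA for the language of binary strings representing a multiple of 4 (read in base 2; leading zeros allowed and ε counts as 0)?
By Myhill–Nerode, count the distinguishable equivalence classes: three classes — value mod 4 is 0, 2, or odd (residues 1 and 3 are indistinguishable: 2r+b mod 4 depends only on r mod 2).
3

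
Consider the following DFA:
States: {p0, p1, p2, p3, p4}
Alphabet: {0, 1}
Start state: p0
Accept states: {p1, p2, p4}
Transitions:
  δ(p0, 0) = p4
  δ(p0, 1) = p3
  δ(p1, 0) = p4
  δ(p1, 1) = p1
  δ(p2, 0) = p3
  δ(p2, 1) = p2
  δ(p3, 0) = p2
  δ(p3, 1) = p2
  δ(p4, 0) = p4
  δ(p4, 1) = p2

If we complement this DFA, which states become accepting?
Complement accept states = All states \ Original accept states
= {p0, p1, p2, p3, p4} \ {p1, p2, p4}
{p0, p3}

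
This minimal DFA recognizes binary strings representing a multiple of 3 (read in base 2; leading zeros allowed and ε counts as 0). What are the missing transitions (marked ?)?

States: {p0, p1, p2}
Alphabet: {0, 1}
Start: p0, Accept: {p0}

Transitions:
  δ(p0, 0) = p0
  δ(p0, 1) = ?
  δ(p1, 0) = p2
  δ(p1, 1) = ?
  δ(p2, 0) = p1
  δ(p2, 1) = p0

From the language and accept set, identify what each state tracks — p0: value ≡ 0 (mod 3); p1: value ≡ 2 (mod 3); p2: value ≡ 1 (mod 3).
Each missing δ(q, a) is the state matching the new tracked value after reading a.
δ(p0, 1) = p2; δ(p1, 1) = p1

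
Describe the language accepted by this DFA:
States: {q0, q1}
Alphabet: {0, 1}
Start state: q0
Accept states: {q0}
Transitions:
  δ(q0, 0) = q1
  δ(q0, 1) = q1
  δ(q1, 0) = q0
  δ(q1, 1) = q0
Testing a few strings:
  '11' → accept
  '0' → reject
  '01' → accept
  '000' → reject
State roles: q0=even length so far; q1=odd length so far
All binary strings of even length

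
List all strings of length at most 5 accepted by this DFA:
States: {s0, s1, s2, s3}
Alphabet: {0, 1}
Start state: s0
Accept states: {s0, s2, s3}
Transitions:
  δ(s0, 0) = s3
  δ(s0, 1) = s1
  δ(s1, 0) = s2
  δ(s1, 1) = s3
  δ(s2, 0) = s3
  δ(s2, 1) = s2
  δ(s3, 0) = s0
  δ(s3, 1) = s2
ε, 0, 00, 01, 10, 11, 000, 010, 011, 100, 101, 110, 111, 0000, 0001, 0010, 0011, 0100, 0101, 0110, 0111, 1000, 1001, 1010, 1011, 1100, 1110, 1111, 00000, 00010, 00011, 00100, 00101, 00110, 00111, 01000, 01010, 01011, 01100, 01101, 01110, 01111, 10000, 10010, 10011, 10100, 10101, 10110, 10111, 11000, 11001, 11010, 11011, 11100, 11101, 11110, 11111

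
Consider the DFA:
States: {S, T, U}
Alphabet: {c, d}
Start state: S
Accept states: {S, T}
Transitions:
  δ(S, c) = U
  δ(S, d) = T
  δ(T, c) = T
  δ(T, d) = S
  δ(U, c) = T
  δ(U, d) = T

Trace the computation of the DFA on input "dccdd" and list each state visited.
read 'd': S → T
  read 'c': T → T
  read 'c': T → T
  read 'd': T → S
  read 'd': S → T
S -> T -> T -> T -> S -> T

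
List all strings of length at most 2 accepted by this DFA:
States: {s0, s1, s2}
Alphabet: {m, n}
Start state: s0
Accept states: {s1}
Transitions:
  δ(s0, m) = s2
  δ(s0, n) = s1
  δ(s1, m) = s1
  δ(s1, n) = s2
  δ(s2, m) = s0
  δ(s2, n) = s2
n, nm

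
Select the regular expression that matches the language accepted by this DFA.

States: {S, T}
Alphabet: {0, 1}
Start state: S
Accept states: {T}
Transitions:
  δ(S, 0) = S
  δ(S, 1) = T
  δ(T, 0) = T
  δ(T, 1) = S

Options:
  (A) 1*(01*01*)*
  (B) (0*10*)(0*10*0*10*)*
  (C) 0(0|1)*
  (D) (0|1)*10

Check each option against the DFA on short strings; one disagreement eliminates an option:
  (A) 1*(01*01*)*: on ε the DFA stays in S and rejects (S ∉ Accept), but the regex matches it → eliminate
  (B) (0*10*)(0*10*0*10*)*: agrees with the DFA on every string of length ≤ 6
  (C) 0(0|1)*: on '0' the DFA goes S → S and rejects (S ∉ Accept), but the regex matches it → eliminate
  (D) (0|1)*10: on '1' the DFA goes S → T and accepts (T ∈ Accept), but the regex does not match it → eliminate
Only (B) is consistent with the DFA.
(B) (0*10*)(0*10*0*10*)*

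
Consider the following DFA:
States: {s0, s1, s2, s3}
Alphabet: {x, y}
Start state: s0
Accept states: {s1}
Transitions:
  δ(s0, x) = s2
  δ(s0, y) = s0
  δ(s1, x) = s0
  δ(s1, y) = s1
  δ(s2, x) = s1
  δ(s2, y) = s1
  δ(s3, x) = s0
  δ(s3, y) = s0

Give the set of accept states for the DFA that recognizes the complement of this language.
Complement accept states = All states \ Original accept states
= {s0, s1, s2, s3} \ {s1}
{s0, s2, s3}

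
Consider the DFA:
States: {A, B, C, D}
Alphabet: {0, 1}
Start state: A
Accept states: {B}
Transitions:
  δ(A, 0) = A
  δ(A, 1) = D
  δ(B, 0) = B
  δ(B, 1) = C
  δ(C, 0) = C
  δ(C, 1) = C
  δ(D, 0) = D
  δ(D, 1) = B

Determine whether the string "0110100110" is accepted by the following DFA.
Processing string "0110100110":
  A --0--> A
  A --1--> D
  D --1--> B
  B --0--> B
  B --1--> C
  C --0--> C
  C --0--> C
  C --1--> C
  C --1--> C
  C --0--> C
Final state: C
Accept states: {B}
No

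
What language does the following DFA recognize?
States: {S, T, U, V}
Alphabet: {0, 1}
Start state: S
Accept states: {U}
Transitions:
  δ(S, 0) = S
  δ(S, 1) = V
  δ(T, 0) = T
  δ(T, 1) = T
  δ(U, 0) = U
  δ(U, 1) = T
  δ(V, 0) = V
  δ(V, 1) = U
Testing a few strings:
  '110' → accept
  '111' → reject
  '11' → accept
  '1' → reject
State roles: S=zero 1's; T=≥ three 1's (dead); U=two 1's; V=one 1
All binary strings containing exactly two 1's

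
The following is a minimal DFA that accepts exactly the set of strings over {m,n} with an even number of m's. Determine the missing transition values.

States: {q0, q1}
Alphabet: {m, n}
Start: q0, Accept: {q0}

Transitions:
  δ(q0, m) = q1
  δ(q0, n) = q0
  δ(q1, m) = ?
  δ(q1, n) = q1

From the language and accept set, identify what each state tracks — q0: even number of m's so far; q1: odd number of m's so far.
Each missing δ(q, a) is the state matching the new tracked value after reading a.
δ(q1, m) = q0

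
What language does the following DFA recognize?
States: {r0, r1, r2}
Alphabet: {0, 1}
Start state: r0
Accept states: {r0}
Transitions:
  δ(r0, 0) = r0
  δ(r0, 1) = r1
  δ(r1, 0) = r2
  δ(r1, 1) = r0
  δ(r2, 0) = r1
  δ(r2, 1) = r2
Testing a few strings:
  '001' → reject
  '10' → reject
  '0100' → reject
  '0000' → accept
State roles: r0=value ≡ 0 (mod 3); r1=value ≡ 1 (mod 3); r2=value ≡ 2 (mod 3)
All binary strings representing a multiple of 3 (read in base 2; leading zeros allowed and ε counts as 0)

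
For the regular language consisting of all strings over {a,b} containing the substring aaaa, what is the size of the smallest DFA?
By Myhill–Nerode, count the distinguishable equivalence classes: 5 classes — one per longest suffix of the input that is a prefix of 'aaaa' (lengths 0 through 3), plus an absorbing 'already seen aaaa' class.
5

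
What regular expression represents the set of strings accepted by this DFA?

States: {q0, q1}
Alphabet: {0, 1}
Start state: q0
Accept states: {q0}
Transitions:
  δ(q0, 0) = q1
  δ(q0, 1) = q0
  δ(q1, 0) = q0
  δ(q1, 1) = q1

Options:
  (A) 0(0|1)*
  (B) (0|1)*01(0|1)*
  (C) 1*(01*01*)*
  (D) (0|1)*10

Check each option against the DFA on short strings; one disagreement eliminates an option:
  (A) 0(0|1)*: on ε the DFA stays in q0 and accepts (q0 ∈ Accept), but the regex does not match it → eliminate
  (B) (0|1)*01(0|1)*: on ε the DFA stays in q0 and accepts (q0 ∈ Accept), but the regex does not match it → eliminate
  (C) 1*(01*01*)*: agrees with the DFA on every string of length ≤ 6
  (D) (0|1)*10: on ε the DFA stays in q0 and accepts (q0 ∈ Accept), but the regex does not match it → eliminate
Only (C) is consistent with the DFA.
(C) 1*(01*01*)*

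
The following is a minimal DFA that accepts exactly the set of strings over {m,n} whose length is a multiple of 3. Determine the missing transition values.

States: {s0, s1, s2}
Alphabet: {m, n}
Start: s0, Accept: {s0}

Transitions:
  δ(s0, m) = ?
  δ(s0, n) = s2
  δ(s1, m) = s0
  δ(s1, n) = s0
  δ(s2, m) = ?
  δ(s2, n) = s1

From the language and accept set, identify what each state tracks — s0: length ≡ 0 (mod 3); s1: length ≡ 2 (mod 3); s2: length ≡ 1 (mod 3).
Each missing δ(q, a) is the state matching the new tracked value after reading a.
δ(s0, m) = s2; δ(s2, m) = s1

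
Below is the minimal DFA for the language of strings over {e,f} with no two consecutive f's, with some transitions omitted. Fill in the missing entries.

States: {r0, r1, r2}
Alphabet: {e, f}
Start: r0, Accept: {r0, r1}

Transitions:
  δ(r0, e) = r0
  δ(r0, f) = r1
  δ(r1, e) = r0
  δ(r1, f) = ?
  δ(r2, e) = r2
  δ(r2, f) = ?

From the language and accept set, identify what each state tracks — r0: last symbol not f (ok); r1: last symbol f (ok); r2: saw ff (dead).
Each missing δ(q, a) is the state matching the new tracked value after reading a.
δ(r1, f) = r2; δ(r2, f) = r2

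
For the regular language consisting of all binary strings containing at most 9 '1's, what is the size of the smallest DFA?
By Myhill–Nerode, count the distinguishable equivalence classes: 11 classes — having seen 0, 1, …, 9, or >9 copies of '1'; counts 0 through 9 are accepting and >9 is dead.
11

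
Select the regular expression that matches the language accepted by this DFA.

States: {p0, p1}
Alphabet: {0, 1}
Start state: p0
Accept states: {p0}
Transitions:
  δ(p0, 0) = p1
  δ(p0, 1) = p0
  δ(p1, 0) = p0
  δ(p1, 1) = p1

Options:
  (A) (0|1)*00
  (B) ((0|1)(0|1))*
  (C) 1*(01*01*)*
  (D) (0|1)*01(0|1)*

Check each option against the DFA on short strings; one disagreement eliminates an option:
  (A) (0|1)*00: on ε the DFA stays in p0 and accepts (p0 ∈ Accept), but the regex does not match it → eliminate
  (B) ((0|1)(0|1))*: on '1' the DFA goes p0 → p0 and accepts (p0 ∈ Accept), but the regex does not match it → eliminate
  (C) 1*(01*01*)*: agrees with the DFA on every string of length ≤ 6
  (D) (0|1)*01(0|1)*: on ε the DFA stays in p0 and accepts (p0 ∈ Accept), but the regex does not match it → eliminate
Only (C) is consistent with the DFA.
(C) 1*(01*01*)*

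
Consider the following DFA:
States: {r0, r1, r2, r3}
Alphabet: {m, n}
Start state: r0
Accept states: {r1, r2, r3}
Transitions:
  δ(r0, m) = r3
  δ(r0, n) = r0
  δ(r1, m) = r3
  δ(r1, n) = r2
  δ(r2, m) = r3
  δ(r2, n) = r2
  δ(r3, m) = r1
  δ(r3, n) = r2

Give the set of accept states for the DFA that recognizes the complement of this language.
Complement accept states = All states \ Original accept states
= {r0, r1, r2, r3} \ {r1, r2, r3}
{r0}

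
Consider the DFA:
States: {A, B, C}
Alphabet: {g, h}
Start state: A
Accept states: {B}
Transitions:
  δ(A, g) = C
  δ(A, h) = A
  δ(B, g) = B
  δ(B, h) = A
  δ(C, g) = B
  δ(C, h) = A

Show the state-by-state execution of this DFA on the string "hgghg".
read 'h': A → A
  read 'g': A → C
  read 'g': C → B
  read 'h': B → A
  read 'g': A → C
A -> A -> C -> B -> A -> C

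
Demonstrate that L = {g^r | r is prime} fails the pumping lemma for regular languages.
Assume L is regular with pumping length p. Idea: pumping by a suitable count produces a composite length.
Let q be a prime with q ≥ p and choose s = g^q ∈ L. By the pumping lemma, s = xyz with |xy| ≤ p, |y| = k ≥ 1. Take i = q+1: |xy^(q+1)z| = q + q·k = q(1+k). Since q ≥ 2 and 1+k ≥ 2, q(1+k) is composite, so xy^(q+1)z ∉ L.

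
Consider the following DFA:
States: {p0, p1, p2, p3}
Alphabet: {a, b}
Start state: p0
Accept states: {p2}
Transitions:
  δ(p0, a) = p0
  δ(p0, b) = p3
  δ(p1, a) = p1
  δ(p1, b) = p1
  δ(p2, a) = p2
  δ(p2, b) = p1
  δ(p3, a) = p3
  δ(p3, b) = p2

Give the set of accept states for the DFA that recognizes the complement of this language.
Complement accept states = All states \ Original accept states
= {p0, p1, p2, p3} \ {p2}
{p0, p1, p3}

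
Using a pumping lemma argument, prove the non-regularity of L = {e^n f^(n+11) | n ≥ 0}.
Assume L is regular with pumping length p. Idea: pumping the e-block breaks the fixed offset of 11.
Choose s = e^p f^(p+11) ∈ L. By the pumping lemma, s = xyz with |xy| ≤ p, |y| > 0, so y = e^k with k ≥ 1. Then xy²z = e^(p+k) f^(p+11). For this to be in L we would need p+11 = (p+k)+11, i.e. k = 0, contradicting k ≥ 1. So xy²z ∉ L.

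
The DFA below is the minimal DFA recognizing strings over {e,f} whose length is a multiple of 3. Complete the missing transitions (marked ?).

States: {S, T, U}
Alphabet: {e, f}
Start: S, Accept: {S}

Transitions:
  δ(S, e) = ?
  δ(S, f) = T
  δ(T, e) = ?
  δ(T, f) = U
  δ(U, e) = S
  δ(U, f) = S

From the language and accept set, identify what each state tracks — S: length ≡ 0 (mod 3); T: length ≡ 1 (mod 3); U: length ≡ 2 (mod 3).
Each missing δ(q, a) is the state matching the new tracked value after reading a.
δ(S, e) = T; δ(T, e) = U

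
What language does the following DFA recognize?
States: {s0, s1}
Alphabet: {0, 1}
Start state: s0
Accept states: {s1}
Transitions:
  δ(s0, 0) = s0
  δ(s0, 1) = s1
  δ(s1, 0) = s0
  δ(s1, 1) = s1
Testing a few strings:
  '101' → accept
  '11' → accept
  '0' → reject
  '001' → accept
State roles: s0=last symbol not 1; s1=last symbol is 1
All binary strings ending with 1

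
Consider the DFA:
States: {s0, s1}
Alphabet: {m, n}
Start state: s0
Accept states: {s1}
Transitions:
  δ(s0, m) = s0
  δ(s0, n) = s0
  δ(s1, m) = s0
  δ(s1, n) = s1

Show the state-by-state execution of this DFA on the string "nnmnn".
read 'n': s0 → s0
  read 'n': s0 → s0
  read 'm': s0 → s0
  read 'n': s0 → s0
  read 'n': s0 → s0
s0 -> s0 -> s0 -> s0 -> s0 -> s0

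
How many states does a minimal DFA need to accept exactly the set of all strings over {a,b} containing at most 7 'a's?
By Myhill–Nerode, count the distinguishable equivalence classes: 9 classes — having seen 0, 1, …, 7, or >7 copies of 'a'; counts 0 through 7 are accepting and >7 is dead.
9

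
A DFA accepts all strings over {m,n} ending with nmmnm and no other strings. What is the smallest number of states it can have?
By Myhill–Nerode, count the distinguishable equivalence classes: 6 classes — one per longest suffix of the input that is a prefix of 'nmmnm' (lengths 0 through 5); only the length-5 class is accepting.
6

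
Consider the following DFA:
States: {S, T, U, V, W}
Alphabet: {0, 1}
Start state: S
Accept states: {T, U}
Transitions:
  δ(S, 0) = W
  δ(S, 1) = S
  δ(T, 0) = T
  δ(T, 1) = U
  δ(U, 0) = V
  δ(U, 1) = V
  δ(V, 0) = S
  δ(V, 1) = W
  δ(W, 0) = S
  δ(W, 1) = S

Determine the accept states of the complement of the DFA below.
Complement accept states = All states \ Original accept states
= {S, T, U, V, W} \ {T, U}
{S, V, W}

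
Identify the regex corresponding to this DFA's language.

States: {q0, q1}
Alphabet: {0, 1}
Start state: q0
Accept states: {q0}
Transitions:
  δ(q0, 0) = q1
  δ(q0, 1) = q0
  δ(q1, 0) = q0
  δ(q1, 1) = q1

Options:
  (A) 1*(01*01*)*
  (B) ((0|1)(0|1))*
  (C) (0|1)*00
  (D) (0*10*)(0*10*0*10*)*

Check each option against the DFA on short strings; one disagreement eliminates an option:
  (A) 1*(01*01*)*: agrees with the DFA on every string of length ≤ 6
  (B) ((0|1)(0|1))*: on '1' the DFA goes q0 → q0 and accepts (q0 ∈ Accept), but the regex does not match it → eliminate
  (C) (0|1)*00: on ε the DFA stays in q0 and accepts (q0 ∈ Accept), but the regex does not match it → eliminate
  (D) (0*10*)(0*10*0*10*)*: on ε the DFA stays in q0 and accepts (q0 ∈ Accept), but the regex does not match it → eliminate
Only (A) is consistent with the DFA.
(A) 1*(01*01*)*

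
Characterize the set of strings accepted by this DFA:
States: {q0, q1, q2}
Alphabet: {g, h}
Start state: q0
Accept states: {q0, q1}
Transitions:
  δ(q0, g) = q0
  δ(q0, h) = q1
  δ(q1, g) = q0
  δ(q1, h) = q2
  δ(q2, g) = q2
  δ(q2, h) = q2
Testing a few strings:
  'gggg' → accept
  'g' → accept
  'h' → accept
  'ghgh' → accept
State roles: q0=last symbol not h (ok); q1=last symbol h (ok); q2=saw hh (dead)
All strings over {g,h} with no two consecutive h's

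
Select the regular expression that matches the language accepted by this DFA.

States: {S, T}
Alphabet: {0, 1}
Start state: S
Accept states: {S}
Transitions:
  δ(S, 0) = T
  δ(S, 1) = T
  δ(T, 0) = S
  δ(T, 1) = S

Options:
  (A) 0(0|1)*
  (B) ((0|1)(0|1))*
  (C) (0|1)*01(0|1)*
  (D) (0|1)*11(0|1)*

Check each option against the DFA on short strings; one disagreement eliminates an option:
  (A) 0(0|1)*: on ε the DFA stays in S and accepts (S ∈ Accept), but the regex does not match it → eliminate
  (B) ((0|1)(0|1))*: agrees with the DFA on every string of length ≤ 6
  (C) (0|1)*01(0|1)*: on ε the DFA stays in S and accepts (S ∈ Accept), but the regex does not match it → eliminate
  (D) (0|1)*11(0|1)*: on ε the DFA stays in S and accepts (S ∈ Accept), but the regex does not match it → eliminate
Only (B) is consistent with the DFA.
(B) ((0|1)(0|1))*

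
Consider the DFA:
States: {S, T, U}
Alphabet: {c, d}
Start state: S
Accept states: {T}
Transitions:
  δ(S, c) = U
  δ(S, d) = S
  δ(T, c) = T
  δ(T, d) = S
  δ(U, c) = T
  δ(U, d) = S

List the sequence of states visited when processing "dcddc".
read 'd': S → S
  read 'c': S → U
  read 'd': U → S
  read 'd': S → S
  read 'c': S → U
S -> S -> U -> S -> S -> U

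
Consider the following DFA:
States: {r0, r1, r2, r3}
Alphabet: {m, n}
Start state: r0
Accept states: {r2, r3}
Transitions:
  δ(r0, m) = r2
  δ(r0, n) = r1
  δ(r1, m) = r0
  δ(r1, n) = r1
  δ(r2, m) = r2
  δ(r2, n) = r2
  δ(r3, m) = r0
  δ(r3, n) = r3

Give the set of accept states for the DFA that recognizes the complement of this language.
Complement accept states = All states \ Original accept states
= {r0, r1, r2, r3} \ {r2, r3}
{r0, r1}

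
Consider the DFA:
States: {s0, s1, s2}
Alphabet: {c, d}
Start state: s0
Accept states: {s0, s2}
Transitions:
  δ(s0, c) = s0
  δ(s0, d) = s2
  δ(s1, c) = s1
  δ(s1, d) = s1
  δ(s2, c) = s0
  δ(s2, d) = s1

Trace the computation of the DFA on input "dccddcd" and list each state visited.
read 'd': s0 → s2
  read 'c': s2 → s0
  read 'c': s0 → s0
  read 'd': s0 → s2
  read 'd': s2 → s1
  read 'c': s1 → s1
  read 'd': s1 → s1
s0 -> s2 -> s0 -> s0 -> s2 -> s1 -> s1 -> s1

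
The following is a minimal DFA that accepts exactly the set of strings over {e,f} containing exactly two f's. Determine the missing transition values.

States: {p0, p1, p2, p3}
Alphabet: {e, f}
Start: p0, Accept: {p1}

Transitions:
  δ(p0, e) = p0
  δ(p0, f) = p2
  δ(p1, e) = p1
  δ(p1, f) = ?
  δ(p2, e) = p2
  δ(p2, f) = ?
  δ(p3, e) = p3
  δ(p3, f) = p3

From the language and accept set, identify what each state tracks — p0: zero f's; p1: two f's; p2: one f; p3: ≥ three f's (dead).
Each missing δ(q, a) is the state matching the new tracked value after reading a.
δ(p1, f) = p3; δ(p2, f) = p1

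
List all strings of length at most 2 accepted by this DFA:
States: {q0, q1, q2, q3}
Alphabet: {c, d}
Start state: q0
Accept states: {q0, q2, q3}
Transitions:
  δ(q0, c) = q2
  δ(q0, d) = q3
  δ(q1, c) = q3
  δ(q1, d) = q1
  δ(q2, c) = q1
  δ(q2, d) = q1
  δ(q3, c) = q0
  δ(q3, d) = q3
ε, c, d, dc, dd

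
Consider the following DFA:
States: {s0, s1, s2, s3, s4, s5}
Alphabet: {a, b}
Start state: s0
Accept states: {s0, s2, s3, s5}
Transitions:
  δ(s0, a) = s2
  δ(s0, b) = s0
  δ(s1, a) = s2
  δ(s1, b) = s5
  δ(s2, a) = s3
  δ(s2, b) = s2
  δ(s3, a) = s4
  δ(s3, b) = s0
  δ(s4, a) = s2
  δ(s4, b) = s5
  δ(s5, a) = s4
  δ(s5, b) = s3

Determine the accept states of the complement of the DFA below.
Complement accept states = All states \ Original accept states
= {s0, s1, s2, s3, s4, s5} \ {s0, s2, s3, s5}
{s1, s4}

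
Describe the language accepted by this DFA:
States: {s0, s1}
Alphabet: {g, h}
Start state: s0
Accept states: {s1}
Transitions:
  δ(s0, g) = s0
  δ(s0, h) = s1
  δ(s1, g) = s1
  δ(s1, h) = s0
Testing a few strings:
  'hg' → accept
  'hhh' → accept
  'h' → accept
  'ggg' → reject
State roles: s0=even number of h's so far; s1=odd number of h's so far
All strings over {g,h} with an odd number of h's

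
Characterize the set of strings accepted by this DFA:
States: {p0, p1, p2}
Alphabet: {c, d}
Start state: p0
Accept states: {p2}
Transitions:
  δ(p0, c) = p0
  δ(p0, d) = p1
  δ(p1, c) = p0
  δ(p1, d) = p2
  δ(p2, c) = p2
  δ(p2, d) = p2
Testing a few strings:
  'ddd' → accept
  'c' → reject
  'd' → reject
  'cdd' → accept
State roles: p0=no progress toward dd; p1=one trailing d; p2=substring dd seen
All strings over {c,d} containing the substring dd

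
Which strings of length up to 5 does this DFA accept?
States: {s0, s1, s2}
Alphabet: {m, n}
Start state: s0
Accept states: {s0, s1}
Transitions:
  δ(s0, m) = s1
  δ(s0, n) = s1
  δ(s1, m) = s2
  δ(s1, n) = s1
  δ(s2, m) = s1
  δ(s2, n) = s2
ε, m, n, mn, nn, mmm, mnn, nmm, nnn, mmmn, mmnm, mnmm, mnnn, nmmn, nmnm, nnmm, nnnn, mmmmm, mmmnn, mmnmn, mmnnm, mnmmn, mnmnm, mnnmm, mnnnn, nmmmm, nmmnn, nmnmn, nmnnm, nnmmn, nnmnm, nnnmm, nnnnn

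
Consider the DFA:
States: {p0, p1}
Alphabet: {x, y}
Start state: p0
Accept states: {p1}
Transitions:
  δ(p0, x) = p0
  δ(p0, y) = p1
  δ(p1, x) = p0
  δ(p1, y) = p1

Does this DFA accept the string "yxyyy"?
Processing string "yxyyy":
  p0 --y--> p1
  p1 --x--> p0
  p0 --y--> p1
  p1 --y--> p1
  p1 --y--> p1
Final state: p1
Accept states: {p1}
Yes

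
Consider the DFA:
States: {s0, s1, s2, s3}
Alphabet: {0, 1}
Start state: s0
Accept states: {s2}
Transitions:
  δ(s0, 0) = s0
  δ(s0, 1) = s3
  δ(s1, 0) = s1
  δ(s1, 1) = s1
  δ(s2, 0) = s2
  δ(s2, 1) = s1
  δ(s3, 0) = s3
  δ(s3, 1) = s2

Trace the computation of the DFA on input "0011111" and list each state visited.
read '0': s0 → s0
  read '0': s0 → s0
  read '1': s0 → s3
  read '1': s3 → s2
  read '1': s2 → s1
  read '1': s1 → s1
  read '1': s1 → s1
s0 -> s0 -> s0 -> s3 -> s2 -> s1 -> s1 -> s1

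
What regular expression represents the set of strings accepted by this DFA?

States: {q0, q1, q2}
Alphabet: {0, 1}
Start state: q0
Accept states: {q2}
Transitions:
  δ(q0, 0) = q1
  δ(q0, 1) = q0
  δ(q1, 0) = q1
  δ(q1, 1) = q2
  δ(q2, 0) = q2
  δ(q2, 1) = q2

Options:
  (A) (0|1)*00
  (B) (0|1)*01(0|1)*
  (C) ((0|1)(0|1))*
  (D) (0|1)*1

Check each option against the DFA on short strings; one disagreement eliminates an option:
  (A) (0|1)*00: on '00' the DFA goes q0 → q1 → q1 and rejects (q1 ∉ Accept), but the regex matches it → eliminate
  (B) (0|1)*01(0|1)*: agrees with the DFA on every string of length ≤ 6
  (C) ((0|1)(0|1))*: on ε the DFA stays in q0 and rejects (q0 ∉ Accept), but the regex matches it → eliminate
  (D) (0|1)*1: on '1' the DFA goes q0 → q0 and rejects (q0 ∉ Accept), but the regex matches it → eliminate
Only (B) is consistent with the DFA.
(B) (0|1)*01(0|1)*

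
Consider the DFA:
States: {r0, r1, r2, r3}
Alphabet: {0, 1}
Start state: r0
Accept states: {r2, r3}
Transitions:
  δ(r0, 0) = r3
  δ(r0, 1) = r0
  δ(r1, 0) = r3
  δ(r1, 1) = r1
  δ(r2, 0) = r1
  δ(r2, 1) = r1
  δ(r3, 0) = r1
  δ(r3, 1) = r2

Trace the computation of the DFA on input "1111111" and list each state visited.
read '1': r0 → r0
  read '1': r0 → r0
  read '1': r0 → r0
  read '1': r0 → r0
  read '1': r0 → r0
  read '1': r0 → r0
  read '1': r0 → r0
r0 -> r0 -> r0 -> r0 -> r0 -> r0 -> r0 -> r0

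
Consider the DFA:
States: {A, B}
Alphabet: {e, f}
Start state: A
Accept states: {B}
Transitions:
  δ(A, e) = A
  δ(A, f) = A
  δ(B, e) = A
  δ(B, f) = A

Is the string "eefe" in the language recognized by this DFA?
Processing string "eefe":
  A --e--> A
  A --e--> A
  A --f--> A
  A --e--> A
Final state: A
Accept states: {B}
No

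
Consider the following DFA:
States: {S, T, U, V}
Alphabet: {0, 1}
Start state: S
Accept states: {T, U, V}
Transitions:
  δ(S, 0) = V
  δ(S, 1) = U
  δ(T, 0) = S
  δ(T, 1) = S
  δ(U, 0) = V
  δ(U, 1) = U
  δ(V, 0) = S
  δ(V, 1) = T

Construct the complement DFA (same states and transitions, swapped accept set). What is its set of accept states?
Complement accept states = All states \ Original accept states
= {S, T, U, V} \ {T, U, V}
{S}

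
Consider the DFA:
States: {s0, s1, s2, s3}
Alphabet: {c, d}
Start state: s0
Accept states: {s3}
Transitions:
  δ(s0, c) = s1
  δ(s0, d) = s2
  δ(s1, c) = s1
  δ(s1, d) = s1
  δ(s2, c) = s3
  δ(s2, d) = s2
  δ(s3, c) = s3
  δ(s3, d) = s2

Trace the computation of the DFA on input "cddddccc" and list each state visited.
read 'c': s0 → s1
  read 'd': s1 → s1
  read 'd': s1 → s1
  read 'd': s1 → s1
  read 'd': s1 → s1
  read 'c': s1 → s1
  read 'c': s1 → s1
  read 'c': s1 → s1
s0 -> s1 -> s1 -> s1 -> s1 -> s1 -> s1 -> s1 -> s1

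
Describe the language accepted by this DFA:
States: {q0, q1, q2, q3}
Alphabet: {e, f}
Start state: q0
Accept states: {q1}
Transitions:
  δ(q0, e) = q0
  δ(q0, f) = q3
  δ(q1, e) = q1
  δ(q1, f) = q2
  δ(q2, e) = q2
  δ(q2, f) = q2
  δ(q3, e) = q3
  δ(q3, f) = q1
Testing a few strings:
  'efef' → accept
  'ff' → accept
  'fe' → reject
  'efee' → reject
State roles: q0=zero f's; q1=two f's; q2=≥ three f's (dead); q3=one f
All strings over {e,f} containing exactly two f's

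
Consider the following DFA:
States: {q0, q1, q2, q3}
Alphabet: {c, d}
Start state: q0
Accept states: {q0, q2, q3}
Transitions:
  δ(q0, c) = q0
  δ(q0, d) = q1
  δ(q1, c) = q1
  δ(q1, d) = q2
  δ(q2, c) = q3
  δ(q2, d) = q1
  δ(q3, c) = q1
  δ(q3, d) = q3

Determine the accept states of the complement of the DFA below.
Complement accept states = All states \ Original accept states
= {q0, q1, q2, q3} \ {q0, q2, q3}
{q1}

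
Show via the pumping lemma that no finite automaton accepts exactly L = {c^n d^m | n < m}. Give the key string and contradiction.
Assume L is regular with pumping length p. Idea: pumping up the c-block makes the c-count reach the d-count.
Choose s = c^p d^(p+1) ∈ L. By the pumping lemma, s = xyz with |xy| ≤ p, |y| > 0, so y = c^k with k ≥ 1. Then xy²z = c^(p+k) d^(p+1). Since p+k ≥ p+1, the number of c's is no longer strictly less than the number of d's, so xy²z ∉ L.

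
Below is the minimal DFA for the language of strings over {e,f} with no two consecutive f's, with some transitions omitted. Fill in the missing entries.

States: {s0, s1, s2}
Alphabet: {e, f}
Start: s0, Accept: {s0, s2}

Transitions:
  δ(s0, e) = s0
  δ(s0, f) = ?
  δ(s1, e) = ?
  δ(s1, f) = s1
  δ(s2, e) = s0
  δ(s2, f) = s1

From the language and accept set, identify what each state tracks — s0: last symbol not f (ok); s1: saw ff (dead); s2: last symbol f (ok).
Each missing δ(q, a) is the state matching the new tracked value after reading a.
δ(s0, f) = s2; δ(s1, e) = s1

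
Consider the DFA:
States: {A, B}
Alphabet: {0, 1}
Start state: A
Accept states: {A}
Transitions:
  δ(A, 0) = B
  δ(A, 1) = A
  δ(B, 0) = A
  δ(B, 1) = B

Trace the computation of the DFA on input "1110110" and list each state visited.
read '1': A → A
  read '1': A → A
  read '1': A → A
  read '0': A → B
  read '1': B → B
  read '1': B → B
  read '0': B → A
A -> A -> A -> A -> B -> B -> B -> A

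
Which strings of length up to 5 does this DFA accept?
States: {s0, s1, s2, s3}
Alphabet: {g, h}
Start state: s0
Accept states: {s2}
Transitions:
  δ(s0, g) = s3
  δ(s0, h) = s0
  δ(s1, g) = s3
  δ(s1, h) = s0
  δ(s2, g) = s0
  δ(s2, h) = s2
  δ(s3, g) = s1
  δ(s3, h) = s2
gh, ghh, hgh, gggh, ghhh, hghh, hhgh, ggghh, gghgh, ghggh, ghhhh, hgggh, hghhh, hhghh, hhhgh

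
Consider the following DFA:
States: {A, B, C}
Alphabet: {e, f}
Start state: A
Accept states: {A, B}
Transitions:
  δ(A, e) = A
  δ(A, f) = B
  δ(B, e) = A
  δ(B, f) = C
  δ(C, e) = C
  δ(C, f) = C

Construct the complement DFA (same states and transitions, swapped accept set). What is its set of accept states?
Complement accept states = All states \ Original accept states
= {A, B, C} \ {A, B}
{C}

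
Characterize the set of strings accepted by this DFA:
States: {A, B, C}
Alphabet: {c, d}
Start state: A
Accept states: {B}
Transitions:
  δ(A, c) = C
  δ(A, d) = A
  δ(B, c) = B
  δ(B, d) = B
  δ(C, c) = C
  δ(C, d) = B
Testing a few strings:
  'ddcc' → reject
  'ccdc' → accept
  'ddc' → reject
  'ccd' → accept
State roles: A=no c seen yet; B=substring cd seen; C=seen a c, waiting for d
All strings over {c,d} containing the substring cd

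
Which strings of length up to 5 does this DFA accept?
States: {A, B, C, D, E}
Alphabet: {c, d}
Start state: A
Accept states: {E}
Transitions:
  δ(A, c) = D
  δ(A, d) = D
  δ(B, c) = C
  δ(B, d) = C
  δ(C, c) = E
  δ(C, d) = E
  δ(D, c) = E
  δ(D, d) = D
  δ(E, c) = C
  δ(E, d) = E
cc, dc, ccd, cdc, dcd, ddc, cccc, cccd, ccdd, cdcd, cddc, dccc, dccd, dcdd, ddcd, dddc, ccccd, cccdd, ccdcc, ccdcd, ccddd, cdccc, cdccd, cdcdd, cddcd, cdddc, dcccd, dccdd, dcdcc, dcdcd, dcddd, ddccc, ddccd, ddcdd, dddcd, ddddc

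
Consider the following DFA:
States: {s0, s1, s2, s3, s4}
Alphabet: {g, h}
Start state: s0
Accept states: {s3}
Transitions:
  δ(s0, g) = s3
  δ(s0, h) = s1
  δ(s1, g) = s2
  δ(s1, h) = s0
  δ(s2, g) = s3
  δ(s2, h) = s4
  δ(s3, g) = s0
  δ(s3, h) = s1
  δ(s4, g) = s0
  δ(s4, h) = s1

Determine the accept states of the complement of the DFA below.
Complement accept states = All states \ Original accept states
= {s0, s1, s2, s3, s4} \ {s3}
{s0, s1, s2, s4}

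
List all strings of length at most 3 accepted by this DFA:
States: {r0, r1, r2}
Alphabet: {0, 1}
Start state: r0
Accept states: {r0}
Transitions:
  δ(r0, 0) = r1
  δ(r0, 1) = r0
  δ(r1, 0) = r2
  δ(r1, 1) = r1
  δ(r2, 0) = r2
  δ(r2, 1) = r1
ε, 1, 11, 111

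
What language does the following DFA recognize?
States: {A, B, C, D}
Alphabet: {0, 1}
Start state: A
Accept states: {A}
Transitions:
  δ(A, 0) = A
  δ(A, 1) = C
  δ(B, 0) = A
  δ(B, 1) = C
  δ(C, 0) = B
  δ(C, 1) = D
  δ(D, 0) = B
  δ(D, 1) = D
Testing a few strings:
  '1100' → accept
  '100' → accept
  '01' → reject
  '1' → reject
State roles: A=value ≡ 0 (mod 4); B=value ≡ 2 (mod 4); C=value ≡ 1 (mod 4); D=value ≡ 3 (mod 4)
All binary strings representing a multiple of 4 (read in base 2; leading zeros allowed and ε counts as 0)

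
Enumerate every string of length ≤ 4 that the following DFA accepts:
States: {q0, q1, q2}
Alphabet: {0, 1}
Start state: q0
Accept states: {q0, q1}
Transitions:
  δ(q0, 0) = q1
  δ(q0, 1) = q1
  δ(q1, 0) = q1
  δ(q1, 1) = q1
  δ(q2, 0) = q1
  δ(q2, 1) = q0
ε, 0, 1, 00, 01, 10, 11, 000, 001, 010, 011, 100, 101, 110, 111, 0000, 0001, 0010, 0011, 0100, 0101, 0110, 0111, 1000, 1001, 1010, 1011, 1100, 1101, 1110, 1111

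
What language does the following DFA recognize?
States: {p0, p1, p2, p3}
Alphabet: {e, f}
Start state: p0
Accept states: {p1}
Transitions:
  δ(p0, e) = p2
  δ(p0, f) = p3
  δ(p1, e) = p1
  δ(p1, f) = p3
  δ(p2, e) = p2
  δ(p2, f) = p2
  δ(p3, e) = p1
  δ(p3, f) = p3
Testing a few strings:
  'ee' → reject
  'fe' → accept
  'f' → reject
  'ff' → reject
State roles: p0=no input read; p1=started with f, last symbol e; p2=started with e (dead); p3=started with f, last symbol f
All strings over {e,f} that start with f and end with e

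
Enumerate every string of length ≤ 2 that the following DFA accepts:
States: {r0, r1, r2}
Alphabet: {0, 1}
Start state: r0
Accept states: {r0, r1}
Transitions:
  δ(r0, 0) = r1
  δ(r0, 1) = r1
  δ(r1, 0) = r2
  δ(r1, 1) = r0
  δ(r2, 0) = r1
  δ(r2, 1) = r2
ε, 0, 1, 01, 11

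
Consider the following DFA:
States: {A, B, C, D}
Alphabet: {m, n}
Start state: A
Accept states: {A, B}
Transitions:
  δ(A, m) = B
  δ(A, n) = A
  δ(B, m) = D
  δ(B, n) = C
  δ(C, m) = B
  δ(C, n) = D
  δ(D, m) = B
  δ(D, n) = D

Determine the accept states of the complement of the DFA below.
Complement accept states = All states \ Original accept states
= {A, B, C, D} \ {A, B}
{C, D}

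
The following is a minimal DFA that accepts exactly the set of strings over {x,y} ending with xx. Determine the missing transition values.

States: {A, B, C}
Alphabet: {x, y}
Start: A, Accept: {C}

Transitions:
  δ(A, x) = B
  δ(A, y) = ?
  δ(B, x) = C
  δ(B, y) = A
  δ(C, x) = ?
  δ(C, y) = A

From the language and accept set, identify what each state tracks — A: last symbol not x; B: one trailing x; C: two trailing x's.
Each missing δ(q, a) is the state matching the new tracked value after reading a.
δ(A, y) = A; δ(C, x) = C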